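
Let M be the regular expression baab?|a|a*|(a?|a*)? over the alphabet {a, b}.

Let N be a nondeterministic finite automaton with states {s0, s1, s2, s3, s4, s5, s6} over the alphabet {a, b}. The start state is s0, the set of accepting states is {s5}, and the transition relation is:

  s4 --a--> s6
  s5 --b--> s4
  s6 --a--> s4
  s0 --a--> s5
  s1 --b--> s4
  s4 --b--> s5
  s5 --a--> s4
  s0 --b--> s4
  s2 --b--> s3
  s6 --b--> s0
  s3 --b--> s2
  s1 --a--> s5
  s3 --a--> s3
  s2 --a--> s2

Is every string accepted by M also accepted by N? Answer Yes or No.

The empty string ε is in L(M) but not in L(N).
So L(M) ⊄ L(N).

No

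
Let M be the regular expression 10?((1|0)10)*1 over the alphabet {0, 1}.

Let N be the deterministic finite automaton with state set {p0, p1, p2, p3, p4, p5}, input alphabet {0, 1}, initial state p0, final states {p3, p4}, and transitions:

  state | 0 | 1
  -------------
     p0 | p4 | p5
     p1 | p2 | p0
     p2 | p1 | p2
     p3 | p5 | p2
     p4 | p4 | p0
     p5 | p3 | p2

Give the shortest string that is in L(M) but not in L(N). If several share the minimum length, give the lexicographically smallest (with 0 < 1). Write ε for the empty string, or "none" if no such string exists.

11

The string 11 is accepted by M but not by N.
No shorter string lies in the difference, and 11 is the lexicographically first length-2 string in L(M) \ L(N).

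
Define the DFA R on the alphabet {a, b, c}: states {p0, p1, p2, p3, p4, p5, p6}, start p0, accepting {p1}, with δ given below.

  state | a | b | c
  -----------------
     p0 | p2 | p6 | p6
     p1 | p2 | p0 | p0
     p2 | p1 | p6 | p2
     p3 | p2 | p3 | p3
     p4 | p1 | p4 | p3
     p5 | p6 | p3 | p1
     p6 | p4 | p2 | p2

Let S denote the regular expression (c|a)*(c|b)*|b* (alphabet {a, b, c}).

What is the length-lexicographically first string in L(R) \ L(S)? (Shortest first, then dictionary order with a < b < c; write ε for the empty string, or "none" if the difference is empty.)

baa

The string baa is accepted by R but not by S.
No shorter string lies in the difference, and baa is the lexicographically first length-3 string in L(R) \ L(S).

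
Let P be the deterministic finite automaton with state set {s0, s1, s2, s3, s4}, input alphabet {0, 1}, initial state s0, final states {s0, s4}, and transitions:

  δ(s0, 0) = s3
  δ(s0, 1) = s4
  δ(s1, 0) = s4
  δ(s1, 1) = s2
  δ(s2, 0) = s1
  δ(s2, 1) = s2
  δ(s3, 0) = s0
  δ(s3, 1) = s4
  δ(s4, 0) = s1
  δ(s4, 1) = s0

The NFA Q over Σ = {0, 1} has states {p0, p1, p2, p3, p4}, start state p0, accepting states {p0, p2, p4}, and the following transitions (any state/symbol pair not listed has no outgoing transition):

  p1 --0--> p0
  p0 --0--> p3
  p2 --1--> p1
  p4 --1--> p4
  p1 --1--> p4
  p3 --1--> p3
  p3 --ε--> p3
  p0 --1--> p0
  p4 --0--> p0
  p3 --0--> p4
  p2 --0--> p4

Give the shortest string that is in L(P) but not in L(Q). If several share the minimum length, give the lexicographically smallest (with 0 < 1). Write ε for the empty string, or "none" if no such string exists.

The string 01 is accepted by P but not by Q.
No shorter string lies in the difference, and 01 is the lexicographically first length-2 string in L(P) \ L(Q).

01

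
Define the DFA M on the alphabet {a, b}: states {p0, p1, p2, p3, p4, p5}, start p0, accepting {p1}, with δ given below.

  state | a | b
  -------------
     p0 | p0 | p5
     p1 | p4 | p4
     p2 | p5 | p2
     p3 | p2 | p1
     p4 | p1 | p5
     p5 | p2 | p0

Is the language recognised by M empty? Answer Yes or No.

Yes

The states reachable from the start state are {p0, p2, p5}.
None of the accepting states {p1} is reachable, so no string is accepted and L(M) = ∅.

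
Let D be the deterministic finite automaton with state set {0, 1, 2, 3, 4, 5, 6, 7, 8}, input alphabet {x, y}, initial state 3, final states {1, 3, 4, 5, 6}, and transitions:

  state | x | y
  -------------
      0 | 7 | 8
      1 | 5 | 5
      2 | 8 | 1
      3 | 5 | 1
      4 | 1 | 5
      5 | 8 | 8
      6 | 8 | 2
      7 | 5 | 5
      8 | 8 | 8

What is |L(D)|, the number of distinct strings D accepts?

The useful subgraph on states {1, 3, 5} is acyclic, so L(D) is finite; the longest accepting path visits 3 useful states, giving maximum string length 2.
Counting accepting paths from 3 by length: 1 of length 0, 2 of length 1, 2 of length 2. Total 5.

5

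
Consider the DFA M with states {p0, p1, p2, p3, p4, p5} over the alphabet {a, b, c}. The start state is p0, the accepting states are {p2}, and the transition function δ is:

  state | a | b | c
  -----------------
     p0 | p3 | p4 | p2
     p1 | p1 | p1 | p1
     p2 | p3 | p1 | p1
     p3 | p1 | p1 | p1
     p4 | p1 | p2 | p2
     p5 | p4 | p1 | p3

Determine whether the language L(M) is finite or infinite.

The useful states (reachable from p0 and able to reach an accepting state) are {p0, p2, p4}.
Restricted to these states the transition graph has no cycle, so every accepting path has bounded length and L is finite.

finite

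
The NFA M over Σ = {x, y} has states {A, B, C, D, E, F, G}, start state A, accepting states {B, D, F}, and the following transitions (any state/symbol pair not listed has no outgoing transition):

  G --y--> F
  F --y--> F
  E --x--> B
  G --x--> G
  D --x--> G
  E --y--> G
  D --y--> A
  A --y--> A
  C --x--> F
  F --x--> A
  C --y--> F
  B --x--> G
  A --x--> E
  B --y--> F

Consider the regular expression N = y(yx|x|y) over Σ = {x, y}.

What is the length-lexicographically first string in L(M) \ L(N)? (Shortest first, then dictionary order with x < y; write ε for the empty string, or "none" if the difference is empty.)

xx

The string xx is accepted by M but not by N.
No shorter string lies in the difference, and xx is the lexicographically first length-2 string in L(M) \ L(N).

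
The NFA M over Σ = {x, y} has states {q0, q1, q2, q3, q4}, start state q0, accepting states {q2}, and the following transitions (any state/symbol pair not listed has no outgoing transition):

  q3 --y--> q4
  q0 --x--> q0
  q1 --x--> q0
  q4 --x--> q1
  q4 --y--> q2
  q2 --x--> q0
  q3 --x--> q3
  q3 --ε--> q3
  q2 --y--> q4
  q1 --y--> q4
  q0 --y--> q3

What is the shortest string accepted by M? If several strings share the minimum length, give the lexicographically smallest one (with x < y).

A breadth-first search from q0 reaches an accepting state first via the path q0 → q3 → q4 → q2 on input yyy.
No string of length < 3 is accepted (BFS exhausts all shorter strings without reaching an accepting state), and yyy is the lexicographically least accepting string of length 3.

yyy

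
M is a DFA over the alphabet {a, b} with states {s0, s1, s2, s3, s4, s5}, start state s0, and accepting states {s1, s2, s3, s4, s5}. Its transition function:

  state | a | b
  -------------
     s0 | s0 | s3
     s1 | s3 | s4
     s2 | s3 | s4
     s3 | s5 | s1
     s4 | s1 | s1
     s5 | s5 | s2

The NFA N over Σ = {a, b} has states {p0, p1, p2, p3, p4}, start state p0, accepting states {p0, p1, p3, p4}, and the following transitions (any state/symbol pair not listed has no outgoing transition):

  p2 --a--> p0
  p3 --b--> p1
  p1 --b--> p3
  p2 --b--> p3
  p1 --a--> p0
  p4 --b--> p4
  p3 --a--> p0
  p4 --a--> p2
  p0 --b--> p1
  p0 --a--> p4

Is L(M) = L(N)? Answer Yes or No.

No

The string aba is accepted by M but rejected by N.
So L(M) ≠ L(N).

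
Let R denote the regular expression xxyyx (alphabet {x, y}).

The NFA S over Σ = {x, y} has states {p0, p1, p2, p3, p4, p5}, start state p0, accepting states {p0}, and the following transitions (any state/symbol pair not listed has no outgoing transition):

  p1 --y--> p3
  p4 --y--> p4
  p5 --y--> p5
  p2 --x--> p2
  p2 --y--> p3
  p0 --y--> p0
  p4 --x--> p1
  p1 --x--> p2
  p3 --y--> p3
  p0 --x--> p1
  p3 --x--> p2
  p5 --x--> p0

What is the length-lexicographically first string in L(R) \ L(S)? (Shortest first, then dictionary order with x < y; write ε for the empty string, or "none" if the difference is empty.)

xxyyx

The string xxyyx is accepted by R but not by S.
No shorter string lies in the difference, and xxyyx is the lexicographically first length-5 string in L(R) \ L(S).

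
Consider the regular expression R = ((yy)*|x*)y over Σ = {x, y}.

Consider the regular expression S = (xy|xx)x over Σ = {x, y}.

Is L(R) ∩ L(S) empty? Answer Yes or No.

Yes

Converting the expression R to a DFA (subset construction, then merging equivalent states) gives the minimal DFA with states {r0, r1, r2, r3, r4, r5}, start state r0, accepting states {r2, r3} and transitions r0: x→r1, y→r2; r1: x→r1, y→r3; r2: x→r4, y→r5; r3: x→r4, y→r4; r4: x→r4, y→r4; r5: x→r4, y→r2.
Converting the expression S to a DFA (subset construction, then merging equivalent states) gives the minimal DFA with states {s0, s1, s2, s3, s4}, start state s0, accepting states {s4} and transitions s0: x→s1, y→s2; s1: x→s3, y→s3; s2: x→s2, y→s2; s3: x→s4, y→s2; s4: x→s2, y→s2.
Exploring the product automaton R × S from the start pair (r0, s0), following both machines on each input symbol, reaches 11 state pairs: (r0, s0), (r1, s1), (r2, s2), (r1, s3), (r3, s3), (r4, s2), (r5, s2), (r1, s4), (r3, s2), (r4, s4), (r1, s2).
R accepts in {r2, r3} and S accepts in {s4}; no reachable pair has both components accepting, so no string drives both machines to acceptance simultaneously and L(R) ∩ L(S) = ∅.
So no string is accepted by both, and the intersection is empty.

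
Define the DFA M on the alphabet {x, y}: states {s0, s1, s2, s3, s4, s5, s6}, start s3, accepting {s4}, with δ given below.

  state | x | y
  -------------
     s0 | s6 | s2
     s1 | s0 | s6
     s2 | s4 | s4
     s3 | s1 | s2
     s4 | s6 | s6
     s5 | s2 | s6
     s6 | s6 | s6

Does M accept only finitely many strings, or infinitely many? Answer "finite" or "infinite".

finite

The useful states (reachable from s3 and able to reach an accepting state) are {s0, s1, s2, s3, s4}.
Restricted to these states the transition graph has no cycle, so every accepting path has bounded length and L is finite.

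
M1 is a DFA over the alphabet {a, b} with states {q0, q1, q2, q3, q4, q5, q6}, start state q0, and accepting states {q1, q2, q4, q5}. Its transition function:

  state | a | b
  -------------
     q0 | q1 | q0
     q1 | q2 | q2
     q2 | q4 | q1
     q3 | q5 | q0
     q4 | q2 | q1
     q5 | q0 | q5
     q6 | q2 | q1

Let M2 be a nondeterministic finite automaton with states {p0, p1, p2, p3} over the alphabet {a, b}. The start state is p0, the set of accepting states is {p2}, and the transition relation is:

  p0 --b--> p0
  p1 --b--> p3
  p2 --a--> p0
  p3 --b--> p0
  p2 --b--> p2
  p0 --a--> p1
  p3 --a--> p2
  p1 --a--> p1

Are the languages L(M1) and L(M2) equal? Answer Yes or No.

The string a is accepted by M1 but rejected by M2.
So L(M1) ≠ L(M2).

No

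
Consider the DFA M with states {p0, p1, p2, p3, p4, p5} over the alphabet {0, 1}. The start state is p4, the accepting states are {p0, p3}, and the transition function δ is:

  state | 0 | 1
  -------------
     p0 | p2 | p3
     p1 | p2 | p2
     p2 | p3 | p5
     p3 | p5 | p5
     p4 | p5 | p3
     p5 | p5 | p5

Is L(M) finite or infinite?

finite

The useful states (reachable from p4 and able to reach an accepting state) are {p3, p4}.
Restricted to these states the transition graph has no cycle, so every accepting path has bounded length and L is finite.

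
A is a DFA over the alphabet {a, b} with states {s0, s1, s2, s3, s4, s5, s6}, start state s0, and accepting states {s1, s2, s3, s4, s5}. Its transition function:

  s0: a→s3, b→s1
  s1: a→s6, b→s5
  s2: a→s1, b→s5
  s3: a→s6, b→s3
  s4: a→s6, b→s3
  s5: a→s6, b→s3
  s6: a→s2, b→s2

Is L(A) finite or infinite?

State s3 is reachable from the start and can reach an accepting state, and it lies on the cycle s3 → s3.
Traversing that cycle any number of times yields accepted strings of unbounded length, so the language is infinite.

infinite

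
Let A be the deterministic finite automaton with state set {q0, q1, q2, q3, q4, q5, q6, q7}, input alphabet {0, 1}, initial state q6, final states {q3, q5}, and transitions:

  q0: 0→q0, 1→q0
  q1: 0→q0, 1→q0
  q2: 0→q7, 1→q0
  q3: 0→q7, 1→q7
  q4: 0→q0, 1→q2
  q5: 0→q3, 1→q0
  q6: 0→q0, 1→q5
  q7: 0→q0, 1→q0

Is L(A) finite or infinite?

The useful states (reachable from q6 and able to reach an accepting state) are {q3, q5, q6}.
Restricted to these states the transition graph has no cycle, so every accepting path has bounded length and L is finite.

finite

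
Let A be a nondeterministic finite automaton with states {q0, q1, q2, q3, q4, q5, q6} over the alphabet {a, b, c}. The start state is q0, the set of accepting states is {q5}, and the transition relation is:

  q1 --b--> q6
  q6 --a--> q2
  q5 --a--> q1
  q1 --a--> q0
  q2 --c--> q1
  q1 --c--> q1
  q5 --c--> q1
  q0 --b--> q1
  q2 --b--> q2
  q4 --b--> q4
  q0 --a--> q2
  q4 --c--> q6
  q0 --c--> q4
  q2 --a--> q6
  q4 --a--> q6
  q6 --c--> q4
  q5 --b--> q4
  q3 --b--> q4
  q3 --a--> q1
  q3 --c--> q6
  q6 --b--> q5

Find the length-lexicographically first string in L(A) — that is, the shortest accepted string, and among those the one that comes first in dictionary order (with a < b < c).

A breadth-first search from q0 reaches an accepting state first via the path q0 → q2 → q6 → q5 on input aab.
No string of length < 3 is accepted (BFS exhausts all shorter strings without reaching an accepting state), and aab is the lexicographically least accepting string of length 3.

aab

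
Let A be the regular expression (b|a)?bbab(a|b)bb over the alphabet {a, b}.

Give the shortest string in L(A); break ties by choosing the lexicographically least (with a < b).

bbababb

By inspection of the expression, no string of length less than 7 matches, and bbababb is the lexicographically first match of length 7.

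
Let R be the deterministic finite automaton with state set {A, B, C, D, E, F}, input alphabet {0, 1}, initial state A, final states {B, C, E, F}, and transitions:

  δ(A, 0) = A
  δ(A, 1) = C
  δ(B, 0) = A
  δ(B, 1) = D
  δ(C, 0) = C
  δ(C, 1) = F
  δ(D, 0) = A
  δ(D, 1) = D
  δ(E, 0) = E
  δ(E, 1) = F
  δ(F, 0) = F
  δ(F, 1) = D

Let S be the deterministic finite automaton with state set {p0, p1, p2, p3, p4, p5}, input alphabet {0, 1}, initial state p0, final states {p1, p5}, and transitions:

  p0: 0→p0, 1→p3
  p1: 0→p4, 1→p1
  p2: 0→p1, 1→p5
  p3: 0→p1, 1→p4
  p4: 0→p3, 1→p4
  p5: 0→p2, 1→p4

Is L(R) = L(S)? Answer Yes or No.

No

The string 1 is accepted by R but rejected by S.
So L(R) ≠ L(S).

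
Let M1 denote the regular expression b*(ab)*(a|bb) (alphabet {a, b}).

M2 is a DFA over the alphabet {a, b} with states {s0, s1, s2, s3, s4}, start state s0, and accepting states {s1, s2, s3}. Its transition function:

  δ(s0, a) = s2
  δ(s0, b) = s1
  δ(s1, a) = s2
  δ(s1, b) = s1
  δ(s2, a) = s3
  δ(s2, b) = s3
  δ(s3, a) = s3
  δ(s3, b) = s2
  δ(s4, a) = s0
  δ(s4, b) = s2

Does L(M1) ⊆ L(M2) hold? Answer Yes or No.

Yes

Converting the expression M1 to a DFA (subset construction, then merging equivalent states) gives the minimal DFA with states {r0, r1, r2, r3, r4, r5, r6, r7}, start state r0, accepting states {r1, r5, r7} and transitions r0: a→r1, b→r2; r1: a→r3, b→r4; r2: a→r1, b→r5; r3: a→r3, b→r3; r4: a→r1, b→r6; r5: a→r1, b→r5; r6: a→r3, b→r7; r7: a→r3, b→r3.
Exploring the product automaton M1 × M2 from the start pair (r0, s0), following both machines on each input symbol, reaches 13 state pairs: (r0, s0), (r1, s2), (r2, s1), (r3, s3), (r4, s3), (r5, s1), (r3, s2), (r1, s3), (r6, s2), (r4, s2), (r7, s3), (r6, s3), (r7, s2).
M1 accepts in {r1, r5, r7} and M2 accepts in {s1, s2, s3}. The reachable pairs whose M1-component is accepting are (r1, s2), (r5, s1), (r1, s3), (r7, s3), (r7, s2); in each of them the M2-component is accepting too, so the product for L(M1) \ L(M2) (M1-component accepting, M2-component rejecting) has no reachable accepting pair and the difference is empty.
Hence every string in L(M1) is also in L(M2).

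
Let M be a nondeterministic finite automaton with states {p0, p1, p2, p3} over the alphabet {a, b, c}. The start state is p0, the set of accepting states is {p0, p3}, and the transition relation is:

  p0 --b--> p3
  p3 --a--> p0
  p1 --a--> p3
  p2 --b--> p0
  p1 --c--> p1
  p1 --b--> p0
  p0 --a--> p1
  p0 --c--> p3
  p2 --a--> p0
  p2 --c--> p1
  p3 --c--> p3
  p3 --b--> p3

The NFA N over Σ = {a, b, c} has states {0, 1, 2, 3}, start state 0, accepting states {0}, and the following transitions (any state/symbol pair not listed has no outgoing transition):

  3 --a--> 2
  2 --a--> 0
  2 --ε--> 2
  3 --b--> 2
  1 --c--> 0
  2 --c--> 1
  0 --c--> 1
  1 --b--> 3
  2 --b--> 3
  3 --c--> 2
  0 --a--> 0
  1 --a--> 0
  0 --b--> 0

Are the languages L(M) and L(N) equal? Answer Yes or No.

The string c is accepted by M but rejected by N.
So L(M) ≠ L(N).

No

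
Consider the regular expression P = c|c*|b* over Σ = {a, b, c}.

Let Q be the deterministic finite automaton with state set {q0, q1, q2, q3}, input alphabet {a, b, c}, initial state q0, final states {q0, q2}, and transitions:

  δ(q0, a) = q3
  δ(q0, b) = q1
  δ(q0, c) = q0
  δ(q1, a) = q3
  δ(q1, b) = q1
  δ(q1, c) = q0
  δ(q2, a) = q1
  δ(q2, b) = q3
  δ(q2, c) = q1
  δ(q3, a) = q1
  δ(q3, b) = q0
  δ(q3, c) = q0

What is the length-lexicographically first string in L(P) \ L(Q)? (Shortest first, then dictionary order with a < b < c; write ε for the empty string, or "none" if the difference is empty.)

The string b is accepted by P but not by Q.
No shorter string lies in the difference, and b is the lexicographically first length-1 string in L(P) \ L(Q).

b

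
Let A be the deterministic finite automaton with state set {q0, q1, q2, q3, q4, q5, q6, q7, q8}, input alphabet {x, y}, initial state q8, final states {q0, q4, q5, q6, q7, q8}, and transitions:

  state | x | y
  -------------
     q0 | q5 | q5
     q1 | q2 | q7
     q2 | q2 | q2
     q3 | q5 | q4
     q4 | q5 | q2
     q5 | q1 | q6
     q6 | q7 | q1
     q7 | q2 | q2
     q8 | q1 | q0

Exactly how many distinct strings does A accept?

The useful subgraph on states {q0, q1, q5, q6, q7, q8} is acyclic, so L(A) is finite; the longest accepting path visits 6 useful states, giving maximum string length 5.
Counting accepting paths from q8 by length: 1 of length 0, 1 of length 1, 3 of length 2, 2 of length 3, 4 of length 4, 2 of length 5. Total 13.

13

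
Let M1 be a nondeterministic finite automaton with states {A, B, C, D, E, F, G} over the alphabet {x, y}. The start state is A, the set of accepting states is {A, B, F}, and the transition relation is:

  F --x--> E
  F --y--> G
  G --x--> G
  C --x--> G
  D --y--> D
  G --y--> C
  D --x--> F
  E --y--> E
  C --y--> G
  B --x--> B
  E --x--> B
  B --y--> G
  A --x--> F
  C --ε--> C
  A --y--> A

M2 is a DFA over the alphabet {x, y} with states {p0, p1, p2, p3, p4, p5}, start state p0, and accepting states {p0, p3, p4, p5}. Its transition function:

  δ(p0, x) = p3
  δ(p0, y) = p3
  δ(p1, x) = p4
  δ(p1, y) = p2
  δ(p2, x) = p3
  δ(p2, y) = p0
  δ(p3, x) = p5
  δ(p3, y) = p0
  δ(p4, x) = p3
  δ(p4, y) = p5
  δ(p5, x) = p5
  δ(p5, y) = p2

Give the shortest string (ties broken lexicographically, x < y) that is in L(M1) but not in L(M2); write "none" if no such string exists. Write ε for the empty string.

none

Exploring the product automaton M1 × M2 from the start pair (A, p0), following both machines on each input symbol, reaches 17 state pairs: (A, p0), (F, p3), (A, p3), (E, p5), (G, p0), (F, p5), (B, p5), (E, p2), (G, p3), (C, p3), (G, p2), (B, p3), (E, p0), (G, p5), (C, p0), (E, p3), (C, p2).
M1 accepts in {A, B, F} and M2 accepts in {p0, p3, p4, p5}. The reachable pairs whose M1-component is accepting are (A, p0), (F, p3), (A, p3), (F, p5), (B, p5), (B, p3); in each of them the M2-component is accepting too, so the product for L(M1) \ L(M2) (M1-component accepting, M2-component rejecting) has no reachable accepting pair and the difference is empty.
So every string accepted by M1 is also accepted by M2: L(M1) \ L(M2) = ∅ and there is no such string.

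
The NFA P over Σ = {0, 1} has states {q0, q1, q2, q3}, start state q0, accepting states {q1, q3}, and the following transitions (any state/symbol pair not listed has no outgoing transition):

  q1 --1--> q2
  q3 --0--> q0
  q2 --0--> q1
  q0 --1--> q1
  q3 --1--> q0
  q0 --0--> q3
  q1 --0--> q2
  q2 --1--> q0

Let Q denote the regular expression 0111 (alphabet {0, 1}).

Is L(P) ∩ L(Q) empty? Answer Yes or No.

Converting the expression Q to a DFA (subset construction, then merging equivalent states) gives the minimal DFA with states {r0, r1, r2, r3, r4, r5}, start state r0, accepting states {r5} and transitions r0: 0→r1, 1→r2; r1: 0→r2, 1→r3; r2: 0→r2, 1→r2; r3: 0→r2, 1→r4; r4: 0→r2, 1→r5; r5: 0→r2, 1→r2.
Exploring the product automaton P × Q from the start pair (q0, r0), following both machines on each input symbol, reaches 9 state pairs: (q0, r0), (q3, r1), (q1, r2), (q0, r2), (q0, r3), (q2, r2), (q3, r2), (q1, r4), (q2, r5).
P accepts in {q1, q3} and Q accepts in {r5}; no reachable pair has both components accepting, so no string drives both machines to acceptance simultaneously and L(P) ∩ L(Q) = ∅.
So no string is accepted by both, and the intersection is empty.

Yes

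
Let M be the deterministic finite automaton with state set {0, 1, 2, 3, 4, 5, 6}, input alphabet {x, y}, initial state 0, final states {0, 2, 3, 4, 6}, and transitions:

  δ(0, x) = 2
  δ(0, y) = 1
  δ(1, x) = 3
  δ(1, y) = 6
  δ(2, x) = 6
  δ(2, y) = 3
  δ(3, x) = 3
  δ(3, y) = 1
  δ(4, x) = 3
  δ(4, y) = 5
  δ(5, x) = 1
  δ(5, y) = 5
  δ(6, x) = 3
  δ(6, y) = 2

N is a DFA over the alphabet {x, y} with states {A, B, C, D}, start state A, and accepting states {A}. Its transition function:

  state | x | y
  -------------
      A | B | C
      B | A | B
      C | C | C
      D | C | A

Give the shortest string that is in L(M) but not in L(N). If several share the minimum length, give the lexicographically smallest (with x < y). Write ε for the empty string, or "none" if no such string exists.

The string x is accepted by M but not by N.
No shorter string lies in the difference, and x is the lexicographically first length-1 string in L(M) \ L(N).

x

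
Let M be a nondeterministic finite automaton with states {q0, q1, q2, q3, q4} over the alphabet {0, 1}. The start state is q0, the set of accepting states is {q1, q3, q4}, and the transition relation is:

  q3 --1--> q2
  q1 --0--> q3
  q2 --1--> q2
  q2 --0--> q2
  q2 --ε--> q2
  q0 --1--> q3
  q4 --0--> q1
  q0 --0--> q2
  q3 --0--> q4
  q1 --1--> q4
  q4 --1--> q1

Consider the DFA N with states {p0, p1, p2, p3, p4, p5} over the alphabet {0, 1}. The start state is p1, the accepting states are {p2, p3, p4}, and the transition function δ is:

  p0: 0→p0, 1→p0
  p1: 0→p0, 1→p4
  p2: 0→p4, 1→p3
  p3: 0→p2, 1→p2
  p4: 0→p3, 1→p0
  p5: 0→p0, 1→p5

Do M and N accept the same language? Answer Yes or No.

Yes

Exploring the product automaton M × N from the start pair (q0, p1), following both machines on each input symbol, reaches 5 state pairs: (q0, p1), (q2, p0), (q3, p4), (q4, p3), (q1, p2).
M accepts in {q1, q3, q4} and N accepts in {p2, p3, p4}. In every reachable pair the two components are either both accepting — (q3, p4), (q4, p3), (q1, p2) — or both non-accepting, so no string is accepted by exactly one of the machines: L(M) \ L(N) and L(N) \ L(M) are both empty.
Hence every string is accepted by M iff it is accepted by N, and the two languages coincide.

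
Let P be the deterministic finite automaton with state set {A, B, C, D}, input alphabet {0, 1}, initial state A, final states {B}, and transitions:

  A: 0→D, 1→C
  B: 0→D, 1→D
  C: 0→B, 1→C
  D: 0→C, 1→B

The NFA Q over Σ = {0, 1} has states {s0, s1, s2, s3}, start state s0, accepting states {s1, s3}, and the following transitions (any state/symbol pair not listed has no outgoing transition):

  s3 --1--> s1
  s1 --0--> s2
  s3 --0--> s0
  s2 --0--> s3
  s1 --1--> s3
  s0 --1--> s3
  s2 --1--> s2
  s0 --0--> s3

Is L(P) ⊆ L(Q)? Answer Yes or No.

The string 10 is in L(P) but not in L(Q).
So L(P) ⊄ L(Q).

No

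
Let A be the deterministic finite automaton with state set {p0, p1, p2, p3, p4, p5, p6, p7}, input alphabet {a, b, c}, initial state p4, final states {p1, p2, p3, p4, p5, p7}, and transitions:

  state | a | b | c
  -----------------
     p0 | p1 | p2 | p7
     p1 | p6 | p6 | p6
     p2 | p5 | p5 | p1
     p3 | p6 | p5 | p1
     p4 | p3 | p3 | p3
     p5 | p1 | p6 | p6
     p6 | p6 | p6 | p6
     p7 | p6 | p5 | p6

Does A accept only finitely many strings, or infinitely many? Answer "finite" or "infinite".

finite

The useful states (reachable from p4 and able to reach an accepting state) are {p1, p3, p4, p5}.
Restricted to these states the transition graph has no cycle, so every accepting path has bounded length and L is finite.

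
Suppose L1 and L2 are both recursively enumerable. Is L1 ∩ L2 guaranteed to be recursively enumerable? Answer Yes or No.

Yes

Run the recogniser for L₁; if it accepts, run the recogniser for L₂ and accept if that accepts too. If either runs forever the input is never accepted, which is all a recogniser needs.
So the recursively enumerable languages are closed under intersection.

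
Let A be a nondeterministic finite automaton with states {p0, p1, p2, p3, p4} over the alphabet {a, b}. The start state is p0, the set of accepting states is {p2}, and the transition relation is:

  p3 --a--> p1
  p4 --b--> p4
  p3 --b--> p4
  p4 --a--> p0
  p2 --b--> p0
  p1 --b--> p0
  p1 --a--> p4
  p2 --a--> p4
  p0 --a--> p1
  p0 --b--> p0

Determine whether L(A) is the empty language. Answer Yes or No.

The states reachable from the start state are {p0, p1, p4}.
None of the accepting states {p2} is reachable, so no string is accepted and L(A) = ∅.

Yes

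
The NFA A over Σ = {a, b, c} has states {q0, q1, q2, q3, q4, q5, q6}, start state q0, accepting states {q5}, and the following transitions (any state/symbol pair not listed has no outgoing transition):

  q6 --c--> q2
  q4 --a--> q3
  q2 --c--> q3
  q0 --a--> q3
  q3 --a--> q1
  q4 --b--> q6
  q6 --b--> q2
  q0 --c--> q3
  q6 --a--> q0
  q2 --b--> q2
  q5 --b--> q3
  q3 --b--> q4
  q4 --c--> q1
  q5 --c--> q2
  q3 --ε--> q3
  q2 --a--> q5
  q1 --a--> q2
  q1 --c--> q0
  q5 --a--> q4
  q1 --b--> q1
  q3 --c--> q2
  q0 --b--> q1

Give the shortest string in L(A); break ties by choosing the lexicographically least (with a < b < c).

A breadth-first search from q0 reaches an accepting state first via the path q0 → q3 → q2 → q5 on input aca.
No string of length < 3 is accepted (BFS exhausts all shorter strings without reaching an accepting state), and aca is the lexicographically least accepting string of length 3.

aca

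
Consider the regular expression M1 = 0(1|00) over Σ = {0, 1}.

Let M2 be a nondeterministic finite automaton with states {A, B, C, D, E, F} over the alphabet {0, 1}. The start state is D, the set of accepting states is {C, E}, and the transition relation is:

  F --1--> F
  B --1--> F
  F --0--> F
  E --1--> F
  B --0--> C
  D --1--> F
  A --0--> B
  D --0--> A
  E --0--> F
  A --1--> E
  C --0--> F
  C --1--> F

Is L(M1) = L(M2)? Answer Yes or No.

Yes

Converting the expression M1 to a DFA (subset construction, then merging equivalent states) gives the minimal DFA with states {r0, r1, r2, r3, r4}, start state r0, accepting states {r4} and transitions r0: 0→r1, 1→r2; r1: 0→r3, 1→r4; r2: 0→r2, 1→r2; r3: 0→r4, 1→r2; r4: 0→r2, 1→r2.
Exploring the product automaton M1 × M2 from the start pair (r0, D), following both machines on each input symbol, reaches 6 state pairs: (r0, D), (r1, A), (r2, F), (r3, B), (r4, E), (r4, C).
M1 accepts in {r4} and M2 accepts in {C, E}. In every reachable pair the two components are either both accepting — (r4, E), (r4, C) — or both non-accepting, so no string is accepted by exactly one of the machines: L(M1) \ L(M2) and L(M2) \ L(M1) are both empty.
Hence every string is accepted by M1 iff it is accepted by M2, and the two languages coincide.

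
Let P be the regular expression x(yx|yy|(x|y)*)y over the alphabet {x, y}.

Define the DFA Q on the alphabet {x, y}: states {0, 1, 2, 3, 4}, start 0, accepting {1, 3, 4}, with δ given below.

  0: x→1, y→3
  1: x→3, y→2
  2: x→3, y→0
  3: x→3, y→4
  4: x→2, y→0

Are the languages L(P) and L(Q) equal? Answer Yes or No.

No

The string xy is accepted by P but rejected by Q.
So L(P) ≠ L(Q).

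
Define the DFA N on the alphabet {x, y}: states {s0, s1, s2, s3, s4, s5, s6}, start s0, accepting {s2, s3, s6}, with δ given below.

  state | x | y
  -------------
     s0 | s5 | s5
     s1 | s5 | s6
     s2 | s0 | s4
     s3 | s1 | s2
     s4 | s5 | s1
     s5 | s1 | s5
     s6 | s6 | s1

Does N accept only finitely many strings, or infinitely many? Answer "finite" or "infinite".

infinite

State s5 is reachable from the start and can reach an accepting state, and it lies on the cycle s5 → s1 → s5.
Traversing that cycle any number of times yields accepted strings of unbounded length, so the language is infinite.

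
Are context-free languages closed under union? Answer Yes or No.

Take grammars for L₁ and L₂ with disjoint nonterminals and start symbols S₁, S₂; the grammar with a new start symbol and productions S → S₁ | S₂ generates L₁ ∪ L₂.
So the context-free languages are closed under union.

Yes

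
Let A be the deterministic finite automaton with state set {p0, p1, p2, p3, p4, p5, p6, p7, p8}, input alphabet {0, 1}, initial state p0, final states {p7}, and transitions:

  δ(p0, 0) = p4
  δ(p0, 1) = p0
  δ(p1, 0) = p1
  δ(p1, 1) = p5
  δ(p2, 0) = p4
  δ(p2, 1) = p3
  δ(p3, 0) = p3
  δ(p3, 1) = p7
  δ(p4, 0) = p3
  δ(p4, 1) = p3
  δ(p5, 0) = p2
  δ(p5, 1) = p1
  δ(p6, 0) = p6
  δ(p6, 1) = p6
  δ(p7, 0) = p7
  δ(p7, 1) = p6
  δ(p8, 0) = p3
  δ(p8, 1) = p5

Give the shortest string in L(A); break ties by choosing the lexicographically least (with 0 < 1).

001

A breadth-first search from p0 reaches an accepting state first via the path p0 → p4 → p3 → p7 on input 001.
No string of length < 3 is accepted (BFS exhausts all shorter strings without reaching an accepting state), and 001 is the lexicographically least accepting string of length 3.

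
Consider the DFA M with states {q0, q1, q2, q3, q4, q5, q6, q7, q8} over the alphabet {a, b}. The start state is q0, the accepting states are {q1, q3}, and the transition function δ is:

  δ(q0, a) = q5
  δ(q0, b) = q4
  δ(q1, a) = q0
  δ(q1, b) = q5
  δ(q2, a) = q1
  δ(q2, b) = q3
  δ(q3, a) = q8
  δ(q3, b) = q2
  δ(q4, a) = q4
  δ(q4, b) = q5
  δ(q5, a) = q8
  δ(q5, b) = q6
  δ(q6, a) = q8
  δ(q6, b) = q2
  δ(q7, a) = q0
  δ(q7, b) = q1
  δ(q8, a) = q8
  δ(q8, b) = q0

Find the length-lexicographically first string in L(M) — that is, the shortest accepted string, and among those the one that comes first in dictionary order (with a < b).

A breadth-first search from q0 reaches an accepting state first via the path q0 → q5 → q6 → q2 → q1 on input abba.
No string of length < 4 is accepted (BFS exhausts all shorter strings without reaching an accepting state), and abba is the lexicographically least accepting string of length 4.

abba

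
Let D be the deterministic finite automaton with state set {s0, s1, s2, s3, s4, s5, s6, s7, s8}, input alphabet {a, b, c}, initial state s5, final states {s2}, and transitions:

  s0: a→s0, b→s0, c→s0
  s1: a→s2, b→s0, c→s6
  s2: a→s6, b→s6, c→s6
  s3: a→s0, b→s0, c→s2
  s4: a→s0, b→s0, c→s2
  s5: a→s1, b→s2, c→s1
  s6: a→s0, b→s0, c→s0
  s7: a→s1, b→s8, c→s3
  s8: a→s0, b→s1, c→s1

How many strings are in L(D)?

The useful subgraph on states {s1, s2, s5} is acyclic, so L(D) is finite; the longest accepting path visits 3 useful states, giving maximum string length 2.
Counting accepting paths from s5 by length: 1 of length 1, 2 of length 2. Total 3.

3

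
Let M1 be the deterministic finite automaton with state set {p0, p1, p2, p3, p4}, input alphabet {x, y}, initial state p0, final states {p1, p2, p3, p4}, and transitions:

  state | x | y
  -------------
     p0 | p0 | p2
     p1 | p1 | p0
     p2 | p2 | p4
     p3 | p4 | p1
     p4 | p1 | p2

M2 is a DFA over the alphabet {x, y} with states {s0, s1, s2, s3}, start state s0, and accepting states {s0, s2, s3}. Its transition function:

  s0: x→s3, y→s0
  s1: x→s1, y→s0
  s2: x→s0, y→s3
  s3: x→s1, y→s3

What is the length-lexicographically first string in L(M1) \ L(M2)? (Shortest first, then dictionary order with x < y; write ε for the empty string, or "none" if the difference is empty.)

The string xyx is accepted by M1 but not by M2.
No shorter string lies in the difference, and xyx is the lexicographically first length-3 string in L(M1) \ L(M2).

xyx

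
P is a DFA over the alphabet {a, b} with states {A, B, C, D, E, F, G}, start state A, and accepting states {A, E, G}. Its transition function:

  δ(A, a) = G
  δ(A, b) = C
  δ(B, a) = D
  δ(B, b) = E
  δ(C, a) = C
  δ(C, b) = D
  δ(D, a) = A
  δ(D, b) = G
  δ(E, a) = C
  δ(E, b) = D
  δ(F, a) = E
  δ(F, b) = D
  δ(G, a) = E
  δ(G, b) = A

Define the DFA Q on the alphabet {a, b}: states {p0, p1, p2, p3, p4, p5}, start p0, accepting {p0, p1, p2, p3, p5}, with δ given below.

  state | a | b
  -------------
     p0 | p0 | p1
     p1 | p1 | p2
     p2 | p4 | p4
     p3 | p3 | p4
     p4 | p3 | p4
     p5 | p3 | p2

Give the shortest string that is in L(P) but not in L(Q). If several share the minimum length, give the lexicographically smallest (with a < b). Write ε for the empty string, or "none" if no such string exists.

bba

The string bba is accepted by P but not by Q.
No shorter string lies in the difference, and bba is the lexicographically first length-3 string in L(P) \ L(Q).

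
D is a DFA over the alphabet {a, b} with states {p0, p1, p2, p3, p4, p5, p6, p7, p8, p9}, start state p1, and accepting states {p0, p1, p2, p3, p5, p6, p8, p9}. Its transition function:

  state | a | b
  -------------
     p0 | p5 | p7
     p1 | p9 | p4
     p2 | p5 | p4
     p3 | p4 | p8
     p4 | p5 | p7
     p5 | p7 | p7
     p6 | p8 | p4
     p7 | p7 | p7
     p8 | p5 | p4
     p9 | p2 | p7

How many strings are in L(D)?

6

The useful subgraph on states {p1, p2, p4, p5, p9} is acyclic, so L(D) is finite; the longest accepting path visits 5 useful states, giving maximum string length 4.
Counting accepting paths from p1 by length: 1 of length 0, 1 of length 1, 2 of length 2, 1 of length 3, 1 of length 4. Total 6.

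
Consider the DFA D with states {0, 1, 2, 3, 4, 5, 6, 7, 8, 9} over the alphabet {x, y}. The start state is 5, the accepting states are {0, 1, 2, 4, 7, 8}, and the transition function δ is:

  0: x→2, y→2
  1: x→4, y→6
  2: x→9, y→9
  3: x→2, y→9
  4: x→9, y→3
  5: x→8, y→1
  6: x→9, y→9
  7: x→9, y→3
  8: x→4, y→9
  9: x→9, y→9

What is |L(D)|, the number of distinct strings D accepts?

6

The useful subgraph on states {1, 2, 3, 4, 5, 8} is acyclic, so L(D) is finite; the longest accepting path visits 5 useful states, giving maximum string length 4.
Counting accepting paths from 5 by length: 2 of length 1, 2 of length 2, 2 of length 4. Total 6.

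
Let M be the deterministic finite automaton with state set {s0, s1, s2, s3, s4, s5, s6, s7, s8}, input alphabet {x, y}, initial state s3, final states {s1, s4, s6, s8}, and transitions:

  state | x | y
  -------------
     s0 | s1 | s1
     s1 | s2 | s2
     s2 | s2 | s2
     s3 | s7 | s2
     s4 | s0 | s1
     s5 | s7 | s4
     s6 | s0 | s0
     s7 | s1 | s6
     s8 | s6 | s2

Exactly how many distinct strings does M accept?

6

The useful subgraph on states {s0, s1, s3, s6, s7} is acyclic, so L(M) is finite; the longest accepting path visits 5 useful states, giving maximum string length 4.
Counting accepting paths from s3 by length: 2 of length 2, 4 of length 4. Total 6.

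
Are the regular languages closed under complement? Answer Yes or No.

Yes

Take a complete DFA for L and swap accepting and non-accepting states; the resulting DFA accepts exactly Σ* \ L.
So the regular languages are closed under complement.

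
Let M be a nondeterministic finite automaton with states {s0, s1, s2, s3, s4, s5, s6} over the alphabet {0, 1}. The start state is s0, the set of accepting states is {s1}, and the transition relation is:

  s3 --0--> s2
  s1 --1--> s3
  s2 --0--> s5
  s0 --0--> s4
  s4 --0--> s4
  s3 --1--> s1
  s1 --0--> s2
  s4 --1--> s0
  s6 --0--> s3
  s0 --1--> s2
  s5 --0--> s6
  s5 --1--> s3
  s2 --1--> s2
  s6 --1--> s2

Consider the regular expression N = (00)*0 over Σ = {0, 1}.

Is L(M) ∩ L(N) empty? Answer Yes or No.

Converting the expression N to a DFA (subset construction, then merging equivalent states) gives the minimal DFA with states {n0, n1, n2}, start state n0, accepting states {n1} and transitions n0: 0→n1, 1→n2; n1: 0→n0, 1→n2; n2: 0→n2, 1→n2.
Exploring the product automaton M × N from the start pair (s0, n0), following both machines on each input symbol, reaches 10 state pairs: (s0, n0), (s4, n1), (s2, n2), (s4, n0), (s0, n2), (s5, n2), (s4, n2), (s6, n2), (s3, n2), (s1, n2).
M accepts in {s1} and N accepts in {n1}; no reachable pair has both components accepting, so no string drives both machines to acceptance simultaneously and L(M) ∩ L(N) = ∅.
So no string is accepted by both, and the intersection is empty.

Yes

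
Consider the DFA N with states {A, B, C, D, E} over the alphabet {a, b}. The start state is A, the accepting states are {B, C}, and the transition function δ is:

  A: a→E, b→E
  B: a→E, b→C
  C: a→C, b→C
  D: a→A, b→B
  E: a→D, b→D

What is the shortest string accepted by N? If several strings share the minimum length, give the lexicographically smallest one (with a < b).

A breadth-first search from A reaches an accepting state first via the path A → E → D → B on input aab.
No string of length < 3 is accepted (BFS exhausts all shorter strings without reaching an accepting state), and aab is the lexicographically least accepting string of length 3.

aab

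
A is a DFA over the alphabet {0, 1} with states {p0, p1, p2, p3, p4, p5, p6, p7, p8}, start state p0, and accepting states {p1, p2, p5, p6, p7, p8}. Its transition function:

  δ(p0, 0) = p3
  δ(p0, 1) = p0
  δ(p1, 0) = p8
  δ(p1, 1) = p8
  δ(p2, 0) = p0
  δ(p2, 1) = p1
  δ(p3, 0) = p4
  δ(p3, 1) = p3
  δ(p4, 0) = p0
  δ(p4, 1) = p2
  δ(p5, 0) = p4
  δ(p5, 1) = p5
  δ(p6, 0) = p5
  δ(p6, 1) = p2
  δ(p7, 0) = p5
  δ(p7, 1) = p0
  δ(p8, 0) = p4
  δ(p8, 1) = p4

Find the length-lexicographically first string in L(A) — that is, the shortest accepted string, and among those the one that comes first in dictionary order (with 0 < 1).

001

A breadth-first search from p0 reaches an accepting state first via the path p0 → p3 → p4 → p2 on input 001.
No string of length < 3 is accepted (BFS exhausts all shorter strings without reaching an accepting state), and 001 is the lexicographically least accepting string of length 3.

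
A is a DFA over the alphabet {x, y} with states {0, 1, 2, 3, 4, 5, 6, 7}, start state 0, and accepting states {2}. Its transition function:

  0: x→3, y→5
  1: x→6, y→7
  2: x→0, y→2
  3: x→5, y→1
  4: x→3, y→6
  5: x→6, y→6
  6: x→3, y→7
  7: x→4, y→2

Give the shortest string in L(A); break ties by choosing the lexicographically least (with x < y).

A breadth-first search from 0 reaches an accepting state first via the path 0 → 3 → 1 → 7 → 2 on input xyyy.
No string of length < 4 is accepted (BFS exhausts all shorter strings without reaching an accepting state), and xyyy is the lexicographically least accepting string of length 4.

xyyy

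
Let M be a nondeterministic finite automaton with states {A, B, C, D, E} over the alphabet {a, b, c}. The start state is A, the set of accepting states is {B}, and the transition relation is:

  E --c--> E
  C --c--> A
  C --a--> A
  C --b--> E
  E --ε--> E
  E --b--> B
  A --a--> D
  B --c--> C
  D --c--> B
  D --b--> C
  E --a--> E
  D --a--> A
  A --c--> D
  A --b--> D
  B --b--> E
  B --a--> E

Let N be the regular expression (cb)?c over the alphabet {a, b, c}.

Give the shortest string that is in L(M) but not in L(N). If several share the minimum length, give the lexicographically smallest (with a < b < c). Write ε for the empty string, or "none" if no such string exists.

ac

The string ac is accepted by M but not by N.
No shorter string lies in the difference, and ac is the lexicographically first length-2 string in L(M) \ L(N).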